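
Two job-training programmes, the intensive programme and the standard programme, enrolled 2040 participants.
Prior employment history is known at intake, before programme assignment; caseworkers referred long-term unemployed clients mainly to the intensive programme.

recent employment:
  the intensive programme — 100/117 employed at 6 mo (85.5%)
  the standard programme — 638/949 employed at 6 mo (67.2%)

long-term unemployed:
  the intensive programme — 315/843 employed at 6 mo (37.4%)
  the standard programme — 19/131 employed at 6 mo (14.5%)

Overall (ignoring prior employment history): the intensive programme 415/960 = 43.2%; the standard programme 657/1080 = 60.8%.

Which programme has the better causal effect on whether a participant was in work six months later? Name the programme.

the intensive programme

Here prior employment history is a common cause — it drives both which programme a case falls under and the outcome. The crude comparison mixes populations; the stratum-specific rates are the causally relevant ones.
Within each level — recent employment: 85.5% vs 67.2%; long-term unemployed: 37.4% vs 14.5% — the intensive programme is higher every time.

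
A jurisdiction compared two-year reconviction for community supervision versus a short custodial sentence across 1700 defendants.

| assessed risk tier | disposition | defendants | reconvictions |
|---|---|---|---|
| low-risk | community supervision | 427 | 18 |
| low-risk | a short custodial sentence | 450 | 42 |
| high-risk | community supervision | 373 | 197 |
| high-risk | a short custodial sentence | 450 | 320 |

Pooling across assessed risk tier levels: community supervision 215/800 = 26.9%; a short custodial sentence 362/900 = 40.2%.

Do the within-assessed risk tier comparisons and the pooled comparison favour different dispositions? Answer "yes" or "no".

no

Within each assessed risk tier level (low-risk 4.2% vs 9.3%; high-risk 52.8% vs 71.1%), community supervision has the lower rate every time. Pooled: 26.9% vs 40.2% — community supervision has the lower rate overall. They agree.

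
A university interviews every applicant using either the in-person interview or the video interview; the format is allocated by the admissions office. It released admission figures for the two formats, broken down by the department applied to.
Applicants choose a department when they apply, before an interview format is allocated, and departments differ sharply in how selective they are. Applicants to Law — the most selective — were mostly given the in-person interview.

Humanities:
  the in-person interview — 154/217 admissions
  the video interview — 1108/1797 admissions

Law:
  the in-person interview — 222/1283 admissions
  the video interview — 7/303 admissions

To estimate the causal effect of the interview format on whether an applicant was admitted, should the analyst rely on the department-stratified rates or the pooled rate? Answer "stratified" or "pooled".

stratified

the in-person interview is higher inside every department stratum but the video interview is higher in aggregate. Whether to stratify depends on how department relates to the interview format.
Department differs across interview formats for reasons unrelated to any effect of the interview format itself, and it separately predicts the outcome — a classic confounder. We must compare within department levels.
Within each level — Humanities: 71.0% vs 61.7%; Law: 17.3% vs 2.3% — the in-person interview is higher every time.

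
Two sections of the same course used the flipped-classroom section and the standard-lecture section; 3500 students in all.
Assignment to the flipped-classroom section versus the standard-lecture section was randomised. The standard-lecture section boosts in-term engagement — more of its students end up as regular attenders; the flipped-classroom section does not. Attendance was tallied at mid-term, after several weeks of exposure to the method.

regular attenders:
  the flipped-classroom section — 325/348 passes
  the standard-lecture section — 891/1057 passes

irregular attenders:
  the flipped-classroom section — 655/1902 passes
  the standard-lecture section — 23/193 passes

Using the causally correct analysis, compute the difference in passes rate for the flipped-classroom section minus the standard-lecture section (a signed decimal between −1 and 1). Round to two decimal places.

-0.30

The stratified and pooled comparisons disagree (the flipped-classroom section wins within each mid-term attendance; the standard-lecture section wins overall), so the answer turns on the causal role of mid-term attendance.
Mid-term attendance is downstream of the teaching method. One should not condition on a consequence of treatment, so the overall rates are the right comparison.
The causal difference is the pooled difference: 0.436 − 0.731 = -0.296.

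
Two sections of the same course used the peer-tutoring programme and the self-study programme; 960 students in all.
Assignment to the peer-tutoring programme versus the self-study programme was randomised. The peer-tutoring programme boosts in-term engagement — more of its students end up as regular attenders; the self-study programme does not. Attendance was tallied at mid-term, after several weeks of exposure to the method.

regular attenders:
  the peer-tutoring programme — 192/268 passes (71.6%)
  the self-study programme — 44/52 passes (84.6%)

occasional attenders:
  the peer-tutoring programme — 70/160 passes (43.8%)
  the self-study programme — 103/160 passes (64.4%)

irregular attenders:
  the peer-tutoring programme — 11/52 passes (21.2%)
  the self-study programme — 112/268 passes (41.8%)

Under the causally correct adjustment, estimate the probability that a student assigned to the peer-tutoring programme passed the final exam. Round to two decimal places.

The mid-term attendance-specific comparison favours the self-study programme throughout, but the pooled figures favour the peer-tutoring programme. The question is whether to condition on mid-term attendance.
The distribution of mid-term attendance is itself part of what the teaching method does — it is an intermediate outcome. Holding it fixed would remove that part of the effect; the total effect is the pooled difference.
So P(outcome | do(the peer-tutoring programme)) is just the pooled rate for the peer-tutoring programme: 273/480 = 0.569.

0.57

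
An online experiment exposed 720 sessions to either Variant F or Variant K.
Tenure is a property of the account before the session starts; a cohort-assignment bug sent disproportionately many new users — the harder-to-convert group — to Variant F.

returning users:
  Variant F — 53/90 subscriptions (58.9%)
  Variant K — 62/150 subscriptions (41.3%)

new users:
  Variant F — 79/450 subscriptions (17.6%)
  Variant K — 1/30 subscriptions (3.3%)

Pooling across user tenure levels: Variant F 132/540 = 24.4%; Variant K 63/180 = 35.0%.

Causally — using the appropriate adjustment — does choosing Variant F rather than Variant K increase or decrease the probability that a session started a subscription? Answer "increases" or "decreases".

increases

User tenure satisfies the back-door criterion: it is not a descendant of the variant, and it blocks the spurious path from variant to outcome. Adjusting for it (i.e., using the within-user tenure rates) gives the causal effect.
Within each level — returning users: 58.9% vs 41.3%; new users: 17.6% vs 3.3% — Variant F is higher every time.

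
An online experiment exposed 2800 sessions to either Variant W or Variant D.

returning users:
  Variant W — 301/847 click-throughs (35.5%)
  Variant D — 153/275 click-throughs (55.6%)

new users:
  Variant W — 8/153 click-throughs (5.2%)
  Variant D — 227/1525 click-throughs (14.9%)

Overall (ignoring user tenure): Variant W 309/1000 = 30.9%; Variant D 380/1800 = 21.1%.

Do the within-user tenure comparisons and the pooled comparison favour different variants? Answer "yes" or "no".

Within each user tenure level (returning users 35.5% vs 55.6%; new users 5.2% vs 14.9%), Variant D has the higher rate every time. Pooled: 30.9% vs 21.1% — Variant W has the higher rate overall. The two comparisons disagree.

yes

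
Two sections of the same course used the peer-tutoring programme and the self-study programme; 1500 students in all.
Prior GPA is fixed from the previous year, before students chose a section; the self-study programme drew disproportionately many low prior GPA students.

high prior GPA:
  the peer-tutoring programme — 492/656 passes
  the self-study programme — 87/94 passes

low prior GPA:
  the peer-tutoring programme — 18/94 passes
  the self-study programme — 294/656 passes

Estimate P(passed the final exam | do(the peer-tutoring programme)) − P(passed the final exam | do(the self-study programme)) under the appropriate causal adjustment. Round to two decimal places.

-0.22

Prior GPA band is set before the teaching method has any effect — it is not caused by the teaching method — and it independently drives the outcome. That makes it a confounder, so the causal comparison is within prior GPA band levels.
Adjusting over the population distribution of prior GPA band: 0.500·(0.750−0.926) + 0.500·(0.191−0.448) = -0.216.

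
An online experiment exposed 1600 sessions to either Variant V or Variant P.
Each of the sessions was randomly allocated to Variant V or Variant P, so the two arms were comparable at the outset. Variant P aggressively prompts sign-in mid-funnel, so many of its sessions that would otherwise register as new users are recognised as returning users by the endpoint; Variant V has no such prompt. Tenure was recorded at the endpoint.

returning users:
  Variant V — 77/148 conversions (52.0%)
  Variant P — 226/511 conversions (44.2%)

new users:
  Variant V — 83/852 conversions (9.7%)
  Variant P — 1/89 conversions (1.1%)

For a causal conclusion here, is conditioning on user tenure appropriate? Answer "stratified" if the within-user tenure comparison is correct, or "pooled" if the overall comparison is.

The user tenure-specific comparison favours Variant V throughout, but the pooled figures favour Variant P. The question is whether to condition on user tenure.
Because the variant influences user tenure, user tenure is a post-treatment mediator, not a confounder. Stratifying on it would bias the estimate; the causal effect is the crude pooled difference.
Pooled: Variant V 16.0% vs Variant P 37.8%; Variant P is higher overall.

pooled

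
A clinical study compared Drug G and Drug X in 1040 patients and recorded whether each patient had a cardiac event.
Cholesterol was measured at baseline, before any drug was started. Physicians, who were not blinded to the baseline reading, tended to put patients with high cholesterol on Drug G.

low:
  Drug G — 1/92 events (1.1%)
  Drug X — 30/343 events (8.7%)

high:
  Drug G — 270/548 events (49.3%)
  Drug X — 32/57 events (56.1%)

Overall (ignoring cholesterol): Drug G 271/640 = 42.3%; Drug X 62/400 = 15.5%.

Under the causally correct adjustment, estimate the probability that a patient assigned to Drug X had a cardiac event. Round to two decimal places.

0.36

Cholesterol differs across drugs for reasons unrelated to any effect of the drug itself, and it separately predicts the outcome — a classic confounder. We must compare within cholesterol levels.
Standardising Drug X to the population cholesterol mix: 0.418·30/343 + 0.582·32/57 = 0.363.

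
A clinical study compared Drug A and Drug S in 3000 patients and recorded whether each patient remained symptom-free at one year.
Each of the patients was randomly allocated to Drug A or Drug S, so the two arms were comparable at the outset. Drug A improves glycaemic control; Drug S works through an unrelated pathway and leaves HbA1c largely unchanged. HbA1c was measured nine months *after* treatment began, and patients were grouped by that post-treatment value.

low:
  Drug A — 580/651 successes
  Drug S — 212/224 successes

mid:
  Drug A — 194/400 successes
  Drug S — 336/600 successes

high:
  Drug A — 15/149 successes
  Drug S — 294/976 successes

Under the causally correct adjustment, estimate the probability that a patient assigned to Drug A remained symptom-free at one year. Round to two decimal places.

Drug S is higher inside every HbA1c stratum but Drug A is higher in aggregate. Whether to stratify depends on how HbA1c relates to the drug.
HbA1c lies on the pathway drug → HbA1c → outcome, so adjusting for it blocks the indirect effect. For the total causal effect of drug, use the unadjusted pooled rates.
So P(outcome | do(Drug A)) is just the pooled rate for Drug A: 789/1200 = 0.657.

0.66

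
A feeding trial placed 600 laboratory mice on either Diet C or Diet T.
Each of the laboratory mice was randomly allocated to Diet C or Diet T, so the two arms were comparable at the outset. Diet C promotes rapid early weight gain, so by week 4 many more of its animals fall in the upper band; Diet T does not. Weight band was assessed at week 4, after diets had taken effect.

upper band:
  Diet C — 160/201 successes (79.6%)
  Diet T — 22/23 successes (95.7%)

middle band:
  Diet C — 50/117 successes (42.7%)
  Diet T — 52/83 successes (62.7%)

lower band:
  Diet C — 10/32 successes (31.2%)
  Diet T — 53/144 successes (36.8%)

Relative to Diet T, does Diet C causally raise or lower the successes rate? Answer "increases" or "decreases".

increases

Diet T is higher inside every week-4 weight band stratum but Diet C is higher in aggregate. Whether to stratify depends on how week-4 weight band relates to the diet.
Week-4 weight band here is a post-treatment variable shaped by the diet; conditioning on it would introduce bias rather than remove it. The overall comparison is the causal one.
Pooled: Diet C 62.9% vs Diet T 50.8%; Diet C is higher overall.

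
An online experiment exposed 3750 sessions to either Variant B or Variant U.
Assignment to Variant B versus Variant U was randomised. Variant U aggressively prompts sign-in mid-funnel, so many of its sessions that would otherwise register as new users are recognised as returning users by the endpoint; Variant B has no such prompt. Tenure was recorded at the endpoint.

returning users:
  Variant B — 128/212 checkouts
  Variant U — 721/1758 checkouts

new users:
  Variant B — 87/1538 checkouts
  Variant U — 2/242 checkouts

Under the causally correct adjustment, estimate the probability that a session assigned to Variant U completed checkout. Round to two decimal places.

0.36

User tenure lies on the pathway variant → user tenure → outcome, so adjusting for it blocks the indirect effect. For the total causal effect of variant, use the unadjusted pooled rates.
So P(outcome | do(Variant U)) is just the pooled rate for Variant U: 723/2000 = 0.361.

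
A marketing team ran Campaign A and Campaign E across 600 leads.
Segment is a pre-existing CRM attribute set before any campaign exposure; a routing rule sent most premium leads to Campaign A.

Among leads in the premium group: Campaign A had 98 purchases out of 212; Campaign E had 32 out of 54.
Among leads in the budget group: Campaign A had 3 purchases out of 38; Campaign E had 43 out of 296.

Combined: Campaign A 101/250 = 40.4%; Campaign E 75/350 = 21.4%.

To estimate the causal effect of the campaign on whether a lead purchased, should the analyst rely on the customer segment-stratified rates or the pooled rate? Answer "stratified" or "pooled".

stratified

The customer segment-specific comparison favours Campaign E throughout, but the pooled figures favour Campaign A. The question is whether to condition on customer segment.
Customer segment differs across campaigns for reasons unrelated to any effect of the campaign itself, and it separately predicts the outcome — a classic confounder. We must compare within customer segment levels.
Within each level — premium: 46.2% vs 59.3%; budget: 7.9% vs 14.5% — Campaign E is higher every time.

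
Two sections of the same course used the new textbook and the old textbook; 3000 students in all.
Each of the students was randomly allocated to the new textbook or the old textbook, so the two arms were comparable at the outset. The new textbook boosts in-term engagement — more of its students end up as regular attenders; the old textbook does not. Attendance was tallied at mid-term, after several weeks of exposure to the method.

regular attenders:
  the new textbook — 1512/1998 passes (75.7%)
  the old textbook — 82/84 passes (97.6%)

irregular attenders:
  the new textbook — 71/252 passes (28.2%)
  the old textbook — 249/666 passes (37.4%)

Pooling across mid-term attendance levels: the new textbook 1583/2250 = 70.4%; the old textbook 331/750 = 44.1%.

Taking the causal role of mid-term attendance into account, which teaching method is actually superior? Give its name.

Because the teaching method influences mid-term attendance, mid-term attendance is a post-treatment mediator, not a confounder. Stratifying on it would bias the estimate; the causal effect is the crude pooled difference.
Pooled: the new textbook 70.4% vs the old textbook 44.1%; the new textbook is higher overall.

the new textbook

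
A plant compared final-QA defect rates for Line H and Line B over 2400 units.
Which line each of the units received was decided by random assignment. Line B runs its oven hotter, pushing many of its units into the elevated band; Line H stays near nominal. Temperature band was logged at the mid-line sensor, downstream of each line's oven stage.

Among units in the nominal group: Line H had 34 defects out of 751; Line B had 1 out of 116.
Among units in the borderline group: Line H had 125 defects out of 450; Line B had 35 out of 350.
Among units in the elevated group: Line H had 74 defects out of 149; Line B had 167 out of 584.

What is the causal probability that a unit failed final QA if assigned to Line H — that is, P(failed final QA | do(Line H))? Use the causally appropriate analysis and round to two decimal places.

The stratified and pooled comparisons disagree (Line B wins within each in-process temperature band; Line H wins overall), so the answer turns on the causal role of in-process temperature band.
In-process temperature band lies on the pathway line → in-process temperature band → outcome, so adjusting for it blocks the indirect effect. For the total causal effect of line, use the unadjusted pooled rates.
So P(outcome | do(Line H)) is just the pooled rate for Line H: 233/1350 = 0.173.

0.17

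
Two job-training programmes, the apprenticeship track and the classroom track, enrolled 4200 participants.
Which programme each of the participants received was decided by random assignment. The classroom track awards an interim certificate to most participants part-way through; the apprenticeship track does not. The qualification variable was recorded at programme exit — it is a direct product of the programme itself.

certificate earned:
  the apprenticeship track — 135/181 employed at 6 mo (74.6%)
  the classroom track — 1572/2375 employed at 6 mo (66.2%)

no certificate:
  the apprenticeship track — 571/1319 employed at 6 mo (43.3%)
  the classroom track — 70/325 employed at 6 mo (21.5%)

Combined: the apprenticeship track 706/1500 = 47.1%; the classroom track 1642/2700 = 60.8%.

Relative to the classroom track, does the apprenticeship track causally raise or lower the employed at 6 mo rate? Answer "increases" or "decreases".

decreases

The qualification attained during the programme-specific comparison favours the apprenticeship track throughout, but the pooled figures favour the classroom track. The question is whether to condition on qualification attained during the programme.
The distribution of qualification attained during the programme is itself part of what the programme does — it is an intermediate outcome. Holding it fixed would remove that part of the effect; the total effect is the pooled difference.
Pooled: the apprenticeship track 47.1% vs the classroom track 60.8%; the classroom track is higher overall.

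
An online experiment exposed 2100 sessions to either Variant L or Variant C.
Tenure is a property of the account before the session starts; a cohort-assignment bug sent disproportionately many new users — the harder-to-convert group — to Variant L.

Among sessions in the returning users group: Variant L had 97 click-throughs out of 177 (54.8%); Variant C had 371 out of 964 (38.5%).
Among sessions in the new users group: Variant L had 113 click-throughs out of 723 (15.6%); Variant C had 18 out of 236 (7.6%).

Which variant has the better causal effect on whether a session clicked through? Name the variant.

User tenure is set before the variant has any effect — it is not caused by the variant — and it independently drives the outcome. That makes it a confounder, so the causal comparison is within user tenure levels.
Within each level — returning users: 54.8% vs 38.5%; new users: 15.6% vs 7.6% — Variant L is higher every time.

Variant L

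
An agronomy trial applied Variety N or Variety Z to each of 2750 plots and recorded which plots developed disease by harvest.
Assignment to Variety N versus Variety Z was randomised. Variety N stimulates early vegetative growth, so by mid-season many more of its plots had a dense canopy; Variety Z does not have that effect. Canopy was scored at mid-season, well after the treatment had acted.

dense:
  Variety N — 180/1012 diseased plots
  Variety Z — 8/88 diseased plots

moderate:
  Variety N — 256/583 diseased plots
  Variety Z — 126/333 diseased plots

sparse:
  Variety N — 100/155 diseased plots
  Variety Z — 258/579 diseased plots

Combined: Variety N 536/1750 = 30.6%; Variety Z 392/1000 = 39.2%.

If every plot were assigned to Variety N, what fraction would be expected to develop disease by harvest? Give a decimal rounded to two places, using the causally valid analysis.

Mid-season canopy is recorded after the variety and is itself shifted by it — it sits on the causal path from variety to outcome. Conditioning on a mediator would strip out part of the effect we want; the pooled comparison gives the total causal effect.
So P(outcome | do(Variety N)) is just the pooled rate for Variety N: 536/1750 = 0.306.

0.31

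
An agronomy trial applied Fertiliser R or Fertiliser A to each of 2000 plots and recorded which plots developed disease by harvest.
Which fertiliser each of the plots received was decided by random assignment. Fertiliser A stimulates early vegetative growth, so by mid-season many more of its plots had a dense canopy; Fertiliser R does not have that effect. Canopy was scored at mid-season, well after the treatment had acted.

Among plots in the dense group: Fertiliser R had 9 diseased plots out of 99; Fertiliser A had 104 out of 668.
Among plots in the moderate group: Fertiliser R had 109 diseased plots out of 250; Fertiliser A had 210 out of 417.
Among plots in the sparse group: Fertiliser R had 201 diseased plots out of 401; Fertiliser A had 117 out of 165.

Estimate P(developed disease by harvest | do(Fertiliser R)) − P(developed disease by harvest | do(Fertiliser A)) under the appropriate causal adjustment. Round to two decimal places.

Mid-season canopy is recorded after the fertiliser and is itself shifted by it — it sits on the causal path from fertiliser to outcome. Conditioning on a mediator would strip out part of the effect we want; the pooled comparison gives the total causal effect.
The causal difference is the pooled difference: 0.425 − 0.345 = +0.081.

+0.08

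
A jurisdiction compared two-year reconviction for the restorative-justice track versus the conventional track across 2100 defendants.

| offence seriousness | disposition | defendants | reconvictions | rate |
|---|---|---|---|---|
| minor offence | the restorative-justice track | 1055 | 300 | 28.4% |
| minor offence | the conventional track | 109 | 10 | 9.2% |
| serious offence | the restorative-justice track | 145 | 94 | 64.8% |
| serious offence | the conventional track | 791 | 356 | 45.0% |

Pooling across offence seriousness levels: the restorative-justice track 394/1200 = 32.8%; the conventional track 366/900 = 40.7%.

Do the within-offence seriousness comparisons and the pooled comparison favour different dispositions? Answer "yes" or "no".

Within each offence seriousness level (minor offence 28.4% vs 9.2%; serious offence 64.8% vs 45.0%), the conventional track has the lower rate every time. Pooled: 32.8% vs 40.7% — the restorative-justice track has the lower rate overall. The two comparisons disagree.

yes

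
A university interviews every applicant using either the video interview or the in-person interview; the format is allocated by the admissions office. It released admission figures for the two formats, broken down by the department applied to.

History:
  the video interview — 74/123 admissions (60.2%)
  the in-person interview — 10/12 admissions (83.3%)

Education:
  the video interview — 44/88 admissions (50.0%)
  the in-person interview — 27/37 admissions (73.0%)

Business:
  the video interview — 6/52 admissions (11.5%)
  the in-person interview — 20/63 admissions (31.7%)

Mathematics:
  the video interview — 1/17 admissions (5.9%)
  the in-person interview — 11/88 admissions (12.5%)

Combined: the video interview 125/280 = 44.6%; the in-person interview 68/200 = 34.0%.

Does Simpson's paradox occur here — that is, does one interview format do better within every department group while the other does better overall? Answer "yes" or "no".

yes

Within each department level (History 60.2% vs 83.3%; Education 50.0% vs 73.0%; Business 11.5% vs 31.7%; Mathematics 5.9% vs 12.5%), the in-person interview has the higher rate every time. Pooled: 44.6% vs 34.0% — the video interview has the higher rate overall. The two comparisons disagree.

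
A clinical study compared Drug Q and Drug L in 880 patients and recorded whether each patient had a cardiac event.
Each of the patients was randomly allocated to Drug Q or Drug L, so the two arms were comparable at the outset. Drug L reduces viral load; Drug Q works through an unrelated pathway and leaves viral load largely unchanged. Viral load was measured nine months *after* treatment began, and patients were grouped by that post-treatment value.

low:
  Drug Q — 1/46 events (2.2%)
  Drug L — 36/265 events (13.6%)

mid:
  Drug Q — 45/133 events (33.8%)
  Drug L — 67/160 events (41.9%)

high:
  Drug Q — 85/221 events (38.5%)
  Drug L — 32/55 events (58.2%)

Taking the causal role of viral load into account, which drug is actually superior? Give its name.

Stratifying would compare drugs among patients the drugs themselves sorted into viral load groups — a form of selection on an intermediate. The unconditioned pooled rates give the total causal effect.
Pooled: Drug Q 32.8% vs Drug L 28.1%; Drug L is lower overall.

Drug L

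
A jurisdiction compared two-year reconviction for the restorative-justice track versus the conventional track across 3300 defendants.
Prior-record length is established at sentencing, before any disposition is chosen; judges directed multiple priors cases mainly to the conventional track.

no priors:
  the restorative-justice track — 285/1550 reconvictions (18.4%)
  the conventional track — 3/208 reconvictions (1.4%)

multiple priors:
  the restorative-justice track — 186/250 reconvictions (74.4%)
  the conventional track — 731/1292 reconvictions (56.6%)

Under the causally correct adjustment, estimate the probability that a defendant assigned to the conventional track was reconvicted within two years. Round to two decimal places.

Prior-record length differs across dispositions for reasons unrelated to any effect of the disposition itself, and it separately predicts the outcome — a classic confounder. We must compare within prior-record length levels.
Standardising the conventional track to the population prior-record length mix: 0.533·3/208 + 0.467·731/1292 = 0.272.

0.27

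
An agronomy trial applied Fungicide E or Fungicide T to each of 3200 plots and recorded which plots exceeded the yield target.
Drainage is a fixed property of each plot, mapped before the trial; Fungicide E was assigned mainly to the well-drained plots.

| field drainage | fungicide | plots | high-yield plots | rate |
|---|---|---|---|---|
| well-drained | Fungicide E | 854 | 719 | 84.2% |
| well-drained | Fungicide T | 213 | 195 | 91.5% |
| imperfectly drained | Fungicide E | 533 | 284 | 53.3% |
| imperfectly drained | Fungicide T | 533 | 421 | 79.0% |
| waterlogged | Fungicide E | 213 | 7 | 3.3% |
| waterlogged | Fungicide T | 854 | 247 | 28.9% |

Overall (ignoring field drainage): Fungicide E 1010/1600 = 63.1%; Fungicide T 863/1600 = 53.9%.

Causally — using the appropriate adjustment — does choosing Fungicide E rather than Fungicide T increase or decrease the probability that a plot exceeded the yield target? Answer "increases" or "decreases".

decreases

The stratified and pooled comparisons disagree (Fungicide T wins within each field drainage; Fungicide E wins overall), so the answer turns on the causal role of field drainage.
Field drainage satisfies the back-door criterion: it is not a descendant of the fungicide, and it blocks the spurious path from fungicide to outcome. Adjusting for it (i.e., using the within-field drainage rates) gives the causal effect.
Within each level — well-drained: 84.2% vs 91.5%; imperfectly drained: 53.3% vs 79.0%; waterlogged: 3.3% vs 28.9% — Fungicide T is higher every time.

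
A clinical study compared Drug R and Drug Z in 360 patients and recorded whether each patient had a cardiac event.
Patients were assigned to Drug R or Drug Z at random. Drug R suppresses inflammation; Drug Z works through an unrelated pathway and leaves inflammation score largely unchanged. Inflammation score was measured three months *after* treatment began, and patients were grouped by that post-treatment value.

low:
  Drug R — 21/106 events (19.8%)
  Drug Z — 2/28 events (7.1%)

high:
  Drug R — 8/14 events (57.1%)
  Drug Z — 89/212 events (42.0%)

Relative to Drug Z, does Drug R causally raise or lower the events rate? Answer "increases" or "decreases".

decreases

Within every inflammation score level Drug Z has the lower rate, yet pooled Drug R does — Simpson's reversal.
Inflammation score here is a post-treatment variable shaped by the drug; conditioning on it would introduce bias rather than remove it. The overall comparison is the causal one.
Pooled: Drug R 24.2% vs Drug Z 37.9%; Drug R is lower overall.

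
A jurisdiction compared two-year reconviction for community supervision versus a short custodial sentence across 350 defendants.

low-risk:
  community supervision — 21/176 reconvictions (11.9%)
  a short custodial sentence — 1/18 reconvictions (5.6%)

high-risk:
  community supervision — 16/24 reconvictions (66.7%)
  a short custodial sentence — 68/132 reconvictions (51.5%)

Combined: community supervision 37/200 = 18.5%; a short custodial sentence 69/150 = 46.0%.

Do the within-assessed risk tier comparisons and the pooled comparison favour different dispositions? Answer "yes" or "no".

yes

Within each assessed risk tier level (low-risk 11.9% vs 5.6%; high-risk 66.7% vs 51.5%), a short custodial sentence has the lower rate every time. Pooled: 18.5% vs 46.0% — community supervision has the lower rate overall. The two comparisons disagree.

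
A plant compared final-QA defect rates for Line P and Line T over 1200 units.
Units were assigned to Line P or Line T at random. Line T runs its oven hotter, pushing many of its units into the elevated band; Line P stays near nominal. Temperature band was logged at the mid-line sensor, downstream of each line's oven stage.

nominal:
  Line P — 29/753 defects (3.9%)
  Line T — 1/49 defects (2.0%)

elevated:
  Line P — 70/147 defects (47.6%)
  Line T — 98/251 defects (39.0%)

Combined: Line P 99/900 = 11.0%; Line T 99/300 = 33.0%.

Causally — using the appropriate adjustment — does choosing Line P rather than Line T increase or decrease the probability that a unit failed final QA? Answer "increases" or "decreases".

decreases

In-process temperature band is downstream of the line. One should not condition on a consequence of treatment, so the overall rates are the right comparison.
Pooled: Line P 11.0% vs Line T 33.0%; Line P is lower overall.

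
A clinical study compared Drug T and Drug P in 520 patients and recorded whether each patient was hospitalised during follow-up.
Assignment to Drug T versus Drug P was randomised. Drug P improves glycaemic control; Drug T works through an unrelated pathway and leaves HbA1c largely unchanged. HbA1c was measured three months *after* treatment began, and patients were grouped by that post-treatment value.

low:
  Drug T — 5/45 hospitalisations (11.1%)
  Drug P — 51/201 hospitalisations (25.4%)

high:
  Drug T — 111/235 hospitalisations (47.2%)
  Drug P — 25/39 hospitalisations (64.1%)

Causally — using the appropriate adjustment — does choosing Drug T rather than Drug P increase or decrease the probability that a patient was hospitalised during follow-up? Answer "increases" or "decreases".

increases

HbA1c is recorded after the drug and is itself shifted by it — it sits on the causal path from drug to outcome. Conditioning on a mediator would strip out part of the effect we want; the pooled comparison gives the total causal effect.
Pooled: Drug T 41.4% vs Drug P 31.7%; Drug P is lower overall.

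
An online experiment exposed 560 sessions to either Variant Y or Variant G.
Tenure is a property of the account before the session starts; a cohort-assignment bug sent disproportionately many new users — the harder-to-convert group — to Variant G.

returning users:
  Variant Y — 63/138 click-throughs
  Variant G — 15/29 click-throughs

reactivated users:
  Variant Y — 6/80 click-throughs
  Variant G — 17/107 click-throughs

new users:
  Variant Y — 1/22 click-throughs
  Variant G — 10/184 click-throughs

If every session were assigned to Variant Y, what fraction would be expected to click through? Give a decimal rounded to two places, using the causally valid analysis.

0.18

User tenure differs across variants for reasons unrelated to any effect of the variant itself, and it separately predicts the outcome — a classic confounder. We must compare within user tenure levels.
Standardising Variant Y to the population user tenure mix: 0.298·63/138 + 0.334·6/80 + 0.368·1/22 = 0.178.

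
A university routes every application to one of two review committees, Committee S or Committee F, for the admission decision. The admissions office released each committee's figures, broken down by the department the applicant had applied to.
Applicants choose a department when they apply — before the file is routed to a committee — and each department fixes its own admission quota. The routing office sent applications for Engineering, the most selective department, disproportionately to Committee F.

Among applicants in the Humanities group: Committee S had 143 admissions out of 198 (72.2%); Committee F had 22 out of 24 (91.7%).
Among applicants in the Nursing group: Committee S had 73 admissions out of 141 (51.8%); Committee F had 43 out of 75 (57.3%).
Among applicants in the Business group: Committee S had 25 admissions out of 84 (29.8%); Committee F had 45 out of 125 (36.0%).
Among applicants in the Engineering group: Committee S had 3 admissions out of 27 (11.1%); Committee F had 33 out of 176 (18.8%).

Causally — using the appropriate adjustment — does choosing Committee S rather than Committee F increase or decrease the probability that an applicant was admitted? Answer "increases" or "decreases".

Department is set before the review committee has any effect — it is not caused by the review committee — and it independently drives the outcome. That makes it a confounder, so the causal comparison is within department levels.
Within each level — Humanities: 72.2% vs 91.7%; Nursing: 51.8% vs 57.3%; Business: 29.8% vs 36.0%; Engineering: 11.1% vs 18.8% — Committee F is higher every time.

decreases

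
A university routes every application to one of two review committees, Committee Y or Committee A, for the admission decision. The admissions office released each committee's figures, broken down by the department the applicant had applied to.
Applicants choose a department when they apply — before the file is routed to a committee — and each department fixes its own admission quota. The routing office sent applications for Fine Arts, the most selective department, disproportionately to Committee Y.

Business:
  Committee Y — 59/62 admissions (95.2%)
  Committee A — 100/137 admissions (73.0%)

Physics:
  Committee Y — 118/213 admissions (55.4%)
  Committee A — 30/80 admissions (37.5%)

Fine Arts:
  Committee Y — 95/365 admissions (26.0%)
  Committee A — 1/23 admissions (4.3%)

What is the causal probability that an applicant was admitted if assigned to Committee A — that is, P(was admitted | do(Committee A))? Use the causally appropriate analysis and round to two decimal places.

Within every department level Committee Y has the higher rate, yet pooled Committee A does — Simpson's reversal.
Department differs across review committees for reasons unrelated to any effect of the review committee itself, and it separately predicts the outcome — a classic confounder. We must compare within department levels.
Standardising Committee A to the population department mix: 0.226·100/137 + 0.333·30/80 + 0.441·1/23 = 0.309.

0.31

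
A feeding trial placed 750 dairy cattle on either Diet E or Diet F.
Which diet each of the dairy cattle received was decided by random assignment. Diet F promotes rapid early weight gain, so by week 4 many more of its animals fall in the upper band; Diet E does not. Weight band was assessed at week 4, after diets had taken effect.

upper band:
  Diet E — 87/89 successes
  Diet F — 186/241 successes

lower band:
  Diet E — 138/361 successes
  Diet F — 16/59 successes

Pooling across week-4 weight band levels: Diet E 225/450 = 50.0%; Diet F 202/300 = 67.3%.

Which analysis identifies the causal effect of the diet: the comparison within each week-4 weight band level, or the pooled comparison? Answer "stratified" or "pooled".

pooled

Within every week-4 weight band level Diet E has the higher rate, yet pooled Diet F does — Simpson's reversal.
Week-4 weight band here is a post-treatment variable shaped by the diet; conditioning on it would introduce bias rather than remove it. The overall comparison is the causal one.
Pooled: Diet E 50.0% vs Diet F 67.3%; Diet F is higher overall.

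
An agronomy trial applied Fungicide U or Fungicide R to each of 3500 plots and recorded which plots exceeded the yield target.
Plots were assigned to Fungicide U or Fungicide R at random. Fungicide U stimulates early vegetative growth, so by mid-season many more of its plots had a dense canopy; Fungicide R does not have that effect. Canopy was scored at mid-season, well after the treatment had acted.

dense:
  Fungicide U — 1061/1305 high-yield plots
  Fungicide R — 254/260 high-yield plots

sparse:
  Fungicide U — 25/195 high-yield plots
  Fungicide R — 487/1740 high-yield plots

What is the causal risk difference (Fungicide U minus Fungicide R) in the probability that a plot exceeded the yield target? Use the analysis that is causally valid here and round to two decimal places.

The stratified and pooled comparisons disagree (Fungicide R wins within each mid-season canopy; Fungicide U wins overall), so the answer turns on the causal role of mid-season canopy.
The distribution of mid-season canopy is itself part of what the fungicide does — it is an intermediate outcome. Holding it fixed would remove that part of the effect; the total effect is the pooled difference.
The causal difference is the pooled difference: 0.724 − 0.370 = +0.353.

+0.35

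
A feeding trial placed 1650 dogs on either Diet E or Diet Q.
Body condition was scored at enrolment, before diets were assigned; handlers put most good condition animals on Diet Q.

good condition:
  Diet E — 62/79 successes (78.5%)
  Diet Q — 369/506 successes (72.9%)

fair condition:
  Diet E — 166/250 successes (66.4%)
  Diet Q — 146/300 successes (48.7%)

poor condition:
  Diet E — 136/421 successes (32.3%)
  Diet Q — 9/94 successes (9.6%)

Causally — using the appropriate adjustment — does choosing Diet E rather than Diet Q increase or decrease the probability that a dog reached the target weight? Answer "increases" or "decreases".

increases

Within every starting body condition level Diet E has the higher rate, yet pooled Diet Q does — Simpson's reversal.
Nothing the diet does changes starting body condition; the imbalance is an allocation artefact. With starting body condition also predicting the outcome, the pooled figure is confounded, and the within-stratum comparison is the causal one.
Within each level — good condition: 78.5% vs 72.9%; fair condition: 66.4% vs 48.7%; poor condition: 32.3% vs 9.6% — Diet E is higher every time.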